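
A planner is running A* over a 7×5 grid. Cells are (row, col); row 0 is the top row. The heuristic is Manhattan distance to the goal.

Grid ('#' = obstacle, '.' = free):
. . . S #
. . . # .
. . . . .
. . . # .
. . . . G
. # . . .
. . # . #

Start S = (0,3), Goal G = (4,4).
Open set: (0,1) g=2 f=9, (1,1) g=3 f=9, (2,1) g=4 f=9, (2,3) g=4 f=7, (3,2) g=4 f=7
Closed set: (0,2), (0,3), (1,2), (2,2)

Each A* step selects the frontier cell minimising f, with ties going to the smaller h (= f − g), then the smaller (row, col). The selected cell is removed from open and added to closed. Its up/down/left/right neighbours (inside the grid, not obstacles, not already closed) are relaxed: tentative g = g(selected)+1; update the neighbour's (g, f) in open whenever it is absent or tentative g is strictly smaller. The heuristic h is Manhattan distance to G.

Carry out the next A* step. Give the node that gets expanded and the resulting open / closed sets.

step 1: expand (2,3) (f=7, h=3) → closed; open now [(0,1) g=2 f=9, (1,1) g=3 f=9, (2,1) g=4 f=9, (2,4) g=5 f=7, (3,2) g=4 f=7]

expanded=(2,3); open=[(0,1) g=2 f=9, (1,1) g=3 f=9, (2,1) g=4 f=9, (2,4) g=5 f=7, (3,2) g=4 f=7]; closed=[(0,2), (0,3), (1,2), (2,2), (2,3)]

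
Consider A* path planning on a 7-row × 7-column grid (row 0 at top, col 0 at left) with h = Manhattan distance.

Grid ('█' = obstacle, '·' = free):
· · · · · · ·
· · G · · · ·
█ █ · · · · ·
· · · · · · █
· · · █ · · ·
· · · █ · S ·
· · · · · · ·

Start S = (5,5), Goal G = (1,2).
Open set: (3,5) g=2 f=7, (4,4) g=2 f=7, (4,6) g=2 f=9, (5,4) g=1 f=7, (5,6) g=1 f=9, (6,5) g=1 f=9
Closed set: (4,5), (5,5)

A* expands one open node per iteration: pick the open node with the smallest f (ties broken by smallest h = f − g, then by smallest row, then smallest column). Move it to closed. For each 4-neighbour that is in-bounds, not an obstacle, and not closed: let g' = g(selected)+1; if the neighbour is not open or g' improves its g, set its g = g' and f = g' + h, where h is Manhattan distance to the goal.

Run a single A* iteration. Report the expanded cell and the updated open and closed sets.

expanded=(3,5); open=[(2,5) g=3 f=7, (3,4) g=3 f=7, (4,4) g=2 f=7, (4,6) g=2 f=9, (5,4) g=1 f=7, (5,6) g=1 f=9, (6,5) g=1 f=9]; closed=[(3,5), (4,5), (5,5)]

step 1: expand (3,5) (f=7, h=5) → closed; open now [(2,5) g=3 f=7, (3,4) g=3 f=7, (4,4) g=2 f=7, (4,6) g=2 f=9, (5,4) g=1 f=7, (5,6) g=1 f=9, (6,5) g=1 f=9]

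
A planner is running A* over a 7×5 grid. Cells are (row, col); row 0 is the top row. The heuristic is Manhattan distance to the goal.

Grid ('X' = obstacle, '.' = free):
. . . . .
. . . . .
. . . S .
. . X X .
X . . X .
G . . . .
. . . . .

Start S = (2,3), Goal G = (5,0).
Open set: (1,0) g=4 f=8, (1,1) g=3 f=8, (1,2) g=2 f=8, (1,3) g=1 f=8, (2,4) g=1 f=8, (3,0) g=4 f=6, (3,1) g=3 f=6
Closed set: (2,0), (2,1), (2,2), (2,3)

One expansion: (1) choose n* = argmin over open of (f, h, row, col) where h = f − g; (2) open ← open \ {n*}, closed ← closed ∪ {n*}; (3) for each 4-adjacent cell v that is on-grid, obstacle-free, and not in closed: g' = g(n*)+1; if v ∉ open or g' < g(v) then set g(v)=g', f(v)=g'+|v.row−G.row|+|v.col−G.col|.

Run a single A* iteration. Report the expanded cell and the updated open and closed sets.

step 1: expand (3,0) (f=6, h=2) → closed; open now [(1,0) g=4 f=8, (1,1) g=3 f=8, (1,2) g=2 f=8, (1,3) g=1 f=8, (2,4) g=1 f=8, (3,1) g=3 f=6]

expanded=(3,0); open=[(1,0) g=4 f=8, (1,1) g=3 f=8, (1,2) g=2 f=8, (1,3) g=1 f=8, (2,4) g=1 f=8, (3,1) g=3 f=6]; closed=[(2,0), (2,1), (2,2), (2,3), (3,0)]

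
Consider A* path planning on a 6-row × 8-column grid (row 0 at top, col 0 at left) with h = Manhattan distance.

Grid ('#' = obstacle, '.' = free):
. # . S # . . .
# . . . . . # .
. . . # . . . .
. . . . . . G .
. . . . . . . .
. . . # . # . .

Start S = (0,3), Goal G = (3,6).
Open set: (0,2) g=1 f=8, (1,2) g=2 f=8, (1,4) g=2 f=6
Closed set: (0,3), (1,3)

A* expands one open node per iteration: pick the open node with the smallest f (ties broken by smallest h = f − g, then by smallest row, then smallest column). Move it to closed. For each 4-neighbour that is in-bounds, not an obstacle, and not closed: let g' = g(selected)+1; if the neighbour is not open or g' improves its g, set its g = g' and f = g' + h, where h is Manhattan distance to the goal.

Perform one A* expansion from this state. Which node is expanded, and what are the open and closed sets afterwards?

expanded=(1,4); open=[(0,2) g=1 f=8, (1,2) g=2 f=8, (1,5) g=3 f=6, (2,4) g=3 f=6]; closed=[(0,3), (1,3), (1,4)]

step 1: expand (1,4) (f=6, h=4) → closed; open now [(0,2) g=1 f=8, (1,2) g=2 f=8, (1,5) g=3 f=6, (2,4) g=3 f=6]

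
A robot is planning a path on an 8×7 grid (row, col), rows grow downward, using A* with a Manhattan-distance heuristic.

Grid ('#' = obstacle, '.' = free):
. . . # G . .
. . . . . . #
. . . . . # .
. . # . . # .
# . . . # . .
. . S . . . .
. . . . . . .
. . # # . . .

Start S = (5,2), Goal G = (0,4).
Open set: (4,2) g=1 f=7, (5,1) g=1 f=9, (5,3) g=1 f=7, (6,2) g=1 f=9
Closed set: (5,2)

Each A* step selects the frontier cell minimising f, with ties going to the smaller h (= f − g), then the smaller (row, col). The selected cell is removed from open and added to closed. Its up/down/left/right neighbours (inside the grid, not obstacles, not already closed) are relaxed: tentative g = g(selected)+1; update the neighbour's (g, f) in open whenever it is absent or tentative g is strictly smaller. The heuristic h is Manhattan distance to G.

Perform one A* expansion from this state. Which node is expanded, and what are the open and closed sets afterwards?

step 1: expand (4,2) (f=7, h=6) → closed; open now [(4,1) g=2 f=9, (4,3) g=2 f=7, (5,1) g=1 f=9, (5,3) g=1 f=7, (6,2) g=1 f=9]

expanded=(4,2); open=[(4,1) g=2 f=9, (4,3) g=2 f=7, (5,1) g=1 f=9, (5,3) g=1 f=7, (6,2) g=1 f=9]; closed=[(4,2), (5,2)]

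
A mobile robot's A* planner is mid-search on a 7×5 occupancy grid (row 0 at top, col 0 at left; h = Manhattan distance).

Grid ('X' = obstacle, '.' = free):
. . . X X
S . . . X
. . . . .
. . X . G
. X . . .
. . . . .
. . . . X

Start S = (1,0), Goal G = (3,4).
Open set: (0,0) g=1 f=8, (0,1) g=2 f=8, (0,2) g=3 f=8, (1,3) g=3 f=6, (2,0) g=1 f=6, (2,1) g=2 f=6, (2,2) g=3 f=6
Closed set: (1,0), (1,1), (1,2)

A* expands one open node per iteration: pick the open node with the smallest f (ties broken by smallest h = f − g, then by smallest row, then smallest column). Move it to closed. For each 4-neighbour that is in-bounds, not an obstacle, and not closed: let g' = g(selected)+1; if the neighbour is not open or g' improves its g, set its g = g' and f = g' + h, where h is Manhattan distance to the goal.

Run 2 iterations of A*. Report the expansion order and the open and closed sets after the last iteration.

order=[(1,3) → (2,3)]; open=[(0,0) g=1 f=8, (0,1) g=2 f=8, (0,2) g=3 f=8, (2,0) g=1 f=6, (2,1) g=2 f=6, (2,2) g=3 f=6, (2,4) g=5 f=6, (3,3) g=5 f=6]; closed=[(1,0), (1,1), (1,2), (1,3), (2,3)]

step 1: expand (1,3) (f=6, h=3) → closed; open now [(0,0) g=1 f=8, (0,1) g=2 f=8, (0,2) g=3 f=8, (2,0) g=1 f=6, (2,1) g=2 f=6, (2,2) g=3 f=6, (2,3) g=4 f=6]
step 2: expand (2,3) (f=6, h=2) → closed; open now [(0,0) g=1 f=8, (0,1) g=2 f=8, (0,2) g=3 f=8, (2,0) g=1 f=6, (2,1) g=2 f=6, (2,2) g=3 f=6, (2,4) g=5 f=6, (3,3) g=5 f=6]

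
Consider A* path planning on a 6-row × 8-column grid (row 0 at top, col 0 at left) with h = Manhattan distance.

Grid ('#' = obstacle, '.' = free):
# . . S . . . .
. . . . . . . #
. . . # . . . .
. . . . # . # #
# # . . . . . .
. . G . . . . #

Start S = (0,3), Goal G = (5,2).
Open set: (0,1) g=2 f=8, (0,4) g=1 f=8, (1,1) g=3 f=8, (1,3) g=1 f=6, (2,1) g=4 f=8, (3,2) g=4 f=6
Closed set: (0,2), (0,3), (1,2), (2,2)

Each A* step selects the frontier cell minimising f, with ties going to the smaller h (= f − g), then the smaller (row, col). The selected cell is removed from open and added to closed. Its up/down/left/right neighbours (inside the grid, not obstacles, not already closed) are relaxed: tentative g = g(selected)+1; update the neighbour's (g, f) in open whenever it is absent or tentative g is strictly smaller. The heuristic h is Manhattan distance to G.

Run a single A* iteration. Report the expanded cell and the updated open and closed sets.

step 1: expand (3,2) (f=6, h=2) → closed; open now [(0,1) g=2 f=8, (0,4) g=1 f=8, (1,1) g=3 f=8, (1,3) g=1 f=6, (2,1) g=4 f=8, (3,1) g=5 f=8, (3,3) g=5 f=8, (4,2) g=5 f=6]

expanded=(3,2); open=[(0,1) g=2 f=8, (0,4) g=1 f=8, (1,1) g=3 f=8, (1,3) g=1 f=6, (2,1) g=4 f=8, (3,1) g=5 f=8, (3,3) g=5 f=8, (4,2) g=5 f=6]; closed=[(0,2), (0,3), (1,2), (2,2), (3,2)]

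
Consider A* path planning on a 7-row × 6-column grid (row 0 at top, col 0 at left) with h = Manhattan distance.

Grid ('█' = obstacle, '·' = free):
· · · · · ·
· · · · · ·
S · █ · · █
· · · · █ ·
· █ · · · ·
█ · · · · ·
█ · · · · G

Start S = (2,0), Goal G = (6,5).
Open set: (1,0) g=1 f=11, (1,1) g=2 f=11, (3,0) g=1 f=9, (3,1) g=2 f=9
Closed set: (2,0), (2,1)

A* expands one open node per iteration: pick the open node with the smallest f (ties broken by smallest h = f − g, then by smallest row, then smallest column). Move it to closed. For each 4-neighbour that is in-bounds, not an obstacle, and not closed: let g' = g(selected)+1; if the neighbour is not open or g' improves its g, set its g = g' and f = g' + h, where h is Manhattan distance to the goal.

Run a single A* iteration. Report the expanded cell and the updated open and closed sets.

step 1: expand (3,1) (f=9, h=7) → closed; open now [(1,0) g=1 f=11, (1,1) g=2 f=11, (3,0) g=1 f=9, (3,2) g=3 f=9]

expanded=(3,1); open=[(1,0) g=1 f=11, (1,1) g=2 f=11, (3,0) g=1 f=9, (3,2) g=3 f=9]; closed=[(2,0), (2,1), (3,1)]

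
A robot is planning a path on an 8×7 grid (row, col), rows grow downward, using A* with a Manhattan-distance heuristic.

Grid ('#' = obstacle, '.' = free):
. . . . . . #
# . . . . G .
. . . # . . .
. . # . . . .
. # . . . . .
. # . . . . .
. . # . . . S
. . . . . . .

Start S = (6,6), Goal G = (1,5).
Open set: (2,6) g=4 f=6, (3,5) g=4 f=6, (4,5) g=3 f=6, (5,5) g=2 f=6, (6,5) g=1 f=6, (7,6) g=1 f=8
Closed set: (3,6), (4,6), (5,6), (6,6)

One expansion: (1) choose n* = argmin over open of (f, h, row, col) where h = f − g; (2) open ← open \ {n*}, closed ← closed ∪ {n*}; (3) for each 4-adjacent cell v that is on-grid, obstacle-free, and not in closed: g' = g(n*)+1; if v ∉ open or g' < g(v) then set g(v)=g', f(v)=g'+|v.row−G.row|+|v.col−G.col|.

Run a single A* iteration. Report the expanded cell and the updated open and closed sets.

expanded=(2,6); open=[(1,6) g=5 f=6, (2,5) g=5 f=6, (3,5) g=4 f=6, (4,5) g=3 f=6, (5,5) g=2 f=6, (6,5) g=1 f=6, (7,6) g=1 f=8]; closed=[(2,6), (3,6), (4,6), (5,6), (6,6)]

step 1: expand (2,6) (f=6, h=2) → closed; open now [(1,6) g=5 f=6, (2,5) g=5 f=6, (3,5) g=4 f=6, (4,5) g=3 f=6, (5,5) g=2 f=6, (6,5) g=1 f=6, (7,6) g=1 f=8]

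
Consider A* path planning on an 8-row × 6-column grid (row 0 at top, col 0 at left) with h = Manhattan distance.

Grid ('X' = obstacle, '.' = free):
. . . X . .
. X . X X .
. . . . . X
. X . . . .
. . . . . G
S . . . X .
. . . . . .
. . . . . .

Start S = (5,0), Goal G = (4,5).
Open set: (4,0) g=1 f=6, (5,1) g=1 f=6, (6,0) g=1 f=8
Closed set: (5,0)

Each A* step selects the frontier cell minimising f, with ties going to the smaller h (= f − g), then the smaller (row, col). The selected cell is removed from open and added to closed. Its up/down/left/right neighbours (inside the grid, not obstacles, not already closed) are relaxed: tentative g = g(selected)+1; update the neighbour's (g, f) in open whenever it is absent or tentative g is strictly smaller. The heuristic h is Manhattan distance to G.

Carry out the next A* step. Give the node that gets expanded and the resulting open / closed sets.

step 1: expand (4,0) (f=6, h=5) → closed; open now [(3,0) g=2 f=8, (4,1) g=2 f=6, (5,1) g=1 f=6, (6,0) g=1 f=8]

expanded=(4,0); open=[(3,0) g=2 f=8, (4,1) g=2 f=6, (5,1) g=1 f=6, (6,0) g=1 f=8]; closed=[(4,0), (5,0)]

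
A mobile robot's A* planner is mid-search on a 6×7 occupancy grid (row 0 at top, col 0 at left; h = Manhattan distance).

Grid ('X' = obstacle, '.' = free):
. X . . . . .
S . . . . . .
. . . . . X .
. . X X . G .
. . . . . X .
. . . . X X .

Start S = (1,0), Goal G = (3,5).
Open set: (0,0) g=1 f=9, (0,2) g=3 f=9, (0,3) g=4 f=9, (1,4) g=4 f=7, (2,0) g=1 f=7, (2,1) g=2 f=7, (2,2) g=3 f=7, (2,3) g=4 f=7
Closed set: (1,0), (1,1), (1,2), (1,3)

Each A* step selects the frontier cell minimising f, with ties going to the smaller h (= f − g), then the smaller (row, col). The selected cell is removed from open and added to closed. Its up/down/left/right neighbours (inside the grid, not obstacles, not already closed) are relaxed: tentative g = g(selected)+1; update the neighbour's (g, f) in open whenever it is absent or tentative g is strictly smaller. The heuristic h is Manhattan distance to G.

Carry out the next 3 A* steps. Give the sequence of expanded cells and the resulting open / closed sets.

order=[(1,4) → (1,5) → (2,4)]; open=[(0,0) g=1 f=9, (0,2) g=3 f=9, (0,3) g=4 f=9, (0,4) g=5 f=9, (0,5) g=6 f=9, (1,6) g=6 f=9, (2,0) g=1 f=7, (2,1) g=2 f=7, (2,2) g=3 f=7, (2,3) g=4 f=7, (3,4) g=6 f=7]; closed=[(1,0), (1,1), (1,2), (1,3), (1,4), (1,5), (2,4)]

step 1: expand (1,4) (f=7, h=3) → closed; open now [(0,0) g=1 f=9, (0,2) g=3 f=9, (0,3) g=4 f=9, (0,4) g=5 f=9, (1,5) g=5 f=7, (2,0) g=1 f=7, (2,1) g=2 f=7, (2,2) g=3 f=7, (2,3) g=4 f=7, (2,4) g=5 f=7]
step 2: expand (1,5) (f=7, h=2) → closed; open now [(0,0) g=1 f=9, (0,2) g=3 f=9, (0,3) g=4 f=9, (0,4) g=5 f=9, (0,5) g=6 f=9, (1,6) g=6 f=9, (2,0) g=1 f=7, (2,1) g=2 f=7, (2,2) g=3 f=7, (2,3) g=4 f=7, (2,4) g=5 f=7]
step 3: expand (2,4) (f=7, h=2) → closed; open now [(0,0) g=1 f=9, (0,2) g=3 f=9, (0,3) g=4 f=9, (0,4) g=5 f=9, (0,5) g=6 f=9, (1,6) g=6 f=9, (2,0) g=1 f=7, (2,1) g=2 f=7, (2,2) g=3 f=7, (2,3) g=4 f=7, (3,4) g=6 f=7]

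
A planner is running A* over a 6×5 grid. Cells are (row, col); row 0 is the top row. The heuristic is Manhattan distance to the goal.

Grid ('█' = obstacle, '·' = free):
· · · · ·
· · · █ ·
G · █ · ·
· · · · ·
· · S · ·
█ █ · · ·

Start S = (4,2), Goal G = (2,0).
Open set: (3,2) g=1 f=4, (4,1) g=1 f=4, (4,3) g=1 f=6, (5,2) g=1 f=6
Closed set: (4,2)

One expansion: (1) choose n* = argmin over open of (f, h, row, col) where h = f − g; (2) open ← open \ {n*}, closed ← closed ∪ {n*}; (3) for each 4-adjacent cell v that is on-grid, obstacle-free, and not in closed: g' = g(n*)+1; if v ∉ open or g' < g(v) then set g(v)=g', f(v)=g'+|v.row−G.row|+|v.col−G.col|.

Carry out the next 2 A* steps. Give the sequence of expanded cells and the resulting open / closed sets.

step 1: expand (3,2) (f=4, h=3) → closed; open now [(3,1) g=2 f=4, (3,3) g=2 f=6, (4,1) g=1 f=4, (4,3) g=1 f=6, (5,2) g=1 f=6]
step 2: expand (3,1) (f=4, h=2) → closed; open now [(2,1) g=3 f=4, (3,0) g=3 f=4, (3,3) g=2 f=6, (4,1) g=1 f=4, (4,3) g=1 f=6, (5,2) g=1 f=6]

order=[(3,2) → (3,1)]; open=[(2,1) g=3 f=4, (3,0) g=3 f=4, (3,3) g=2 f=6, (4,1) g=1 f=4, (4,3) g=1 f=6, (5,2) g=1 f=6]; closed=[(3,1), (3,2), (4,2)]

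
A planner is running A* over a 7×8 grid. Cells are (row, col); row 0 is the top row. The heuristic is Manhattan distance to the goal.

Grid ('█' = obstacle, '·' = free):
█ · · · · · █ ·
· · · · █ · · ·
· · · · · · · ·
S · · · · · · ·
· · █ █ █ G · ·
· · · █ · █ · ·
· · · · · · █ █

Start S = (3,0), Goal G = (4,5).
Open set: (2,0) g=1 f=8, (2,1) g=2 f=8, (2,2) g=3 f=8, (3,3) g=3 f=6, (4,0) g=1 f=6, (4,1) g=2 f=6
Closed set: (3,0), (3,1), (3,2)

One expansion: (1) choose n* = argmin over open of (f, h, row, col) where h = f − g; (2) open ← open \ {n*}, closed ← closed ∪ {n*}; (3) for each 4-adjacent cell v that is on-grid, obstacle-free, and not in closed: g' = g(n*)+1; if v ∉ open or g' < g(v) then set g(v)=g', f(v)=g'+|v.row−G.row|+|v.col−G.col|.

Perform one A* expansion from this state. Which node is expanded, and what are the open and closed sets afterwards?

expanded=(3,3); open=[(2,0) g=1 f=8, (2,1) g=2 f=8, (2,2) g=3 f=8, (2,3) g=4 f=8, (3,4) g=4 f=6, (4,0) g=1 f=6, (4,1) g=2 f=6]; closed=[(3,0), (3,1), (3,2), (3,3)]

step 1: expand (3,3) (f=6, h=3) → closed; open now [(2,0) g=1 f=8, (2,1) g=2 f=8, (2,2) g=3 f=8, (2,3) g=4 f=8, (3,4) g=4 f=6, (4,0) g=1 f=6, (4,1) g=2 f=6]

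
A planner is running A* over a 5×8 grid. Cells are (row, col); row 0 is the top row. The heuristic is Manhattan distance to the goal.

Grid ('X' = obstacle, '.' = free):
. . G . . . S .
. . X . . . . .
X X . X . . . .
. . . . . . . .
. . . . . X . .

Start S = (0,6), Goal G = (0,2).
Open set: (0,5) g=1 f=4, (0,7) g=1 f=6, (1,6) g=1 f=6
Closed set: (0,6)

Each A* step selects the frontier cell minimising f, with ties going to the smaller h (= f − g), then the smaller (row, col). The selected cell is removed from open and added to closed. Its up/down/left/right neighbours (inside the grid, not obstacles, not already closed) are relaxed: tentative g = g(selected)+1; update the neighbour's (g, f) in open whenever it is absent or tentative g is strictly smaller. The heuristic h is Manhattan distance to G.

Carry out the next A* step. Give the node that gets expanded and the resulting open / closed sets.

expanded=(0,5); open=[(0,4) g=2 f=4, (0,7) g=1 f=6, (1,5) g=2 f=6, (1,6) g=1 f=6]; closed=[(0,5), (0,6)]

step 1: expand (0,5) (f=4, h=3) → closed; open now [(0,4) g=2 f=4, (0,7) g=1 f=6, (1,5) g=2 f=6, (1,6) g=1 f=6]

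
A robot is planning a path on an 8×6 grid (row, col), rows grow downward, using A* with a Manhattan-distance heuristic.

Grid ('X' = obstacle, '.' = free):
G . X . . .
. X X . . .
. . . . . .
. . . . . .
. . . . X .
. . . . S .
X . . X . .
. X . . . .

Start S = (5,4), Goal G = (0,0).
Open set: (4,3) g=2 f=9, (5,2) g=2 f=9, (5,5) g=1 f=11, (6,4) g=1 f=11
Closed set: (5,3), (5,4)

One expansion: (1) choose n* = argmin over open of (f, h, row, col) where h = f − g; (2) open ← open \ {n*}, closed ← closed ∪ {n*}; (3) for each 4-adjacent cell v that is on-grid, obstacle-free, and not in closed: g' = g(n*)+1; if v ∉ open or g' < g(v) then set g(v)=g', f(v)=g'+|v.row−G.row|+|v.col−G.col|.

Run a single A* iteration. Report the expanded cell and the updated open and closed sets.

expanded=(4,3); open=[(3,3) g=3 f=9, (4,2) g=3 f=9, (5,2) g=2 f=9, (5,5) g=1 f=11, (6,4) g=1 f=11]; closed=[(4,3), (5,3), (5,4)]

step 1: expand (4,3) (f=9, h=7) → closed; open now [(3,3) g=3 f=9, (4,2) g=3 f=9, (5,2) g=2 f=9, (5,5) g=1 f=11, (6,4) g=1 f=11]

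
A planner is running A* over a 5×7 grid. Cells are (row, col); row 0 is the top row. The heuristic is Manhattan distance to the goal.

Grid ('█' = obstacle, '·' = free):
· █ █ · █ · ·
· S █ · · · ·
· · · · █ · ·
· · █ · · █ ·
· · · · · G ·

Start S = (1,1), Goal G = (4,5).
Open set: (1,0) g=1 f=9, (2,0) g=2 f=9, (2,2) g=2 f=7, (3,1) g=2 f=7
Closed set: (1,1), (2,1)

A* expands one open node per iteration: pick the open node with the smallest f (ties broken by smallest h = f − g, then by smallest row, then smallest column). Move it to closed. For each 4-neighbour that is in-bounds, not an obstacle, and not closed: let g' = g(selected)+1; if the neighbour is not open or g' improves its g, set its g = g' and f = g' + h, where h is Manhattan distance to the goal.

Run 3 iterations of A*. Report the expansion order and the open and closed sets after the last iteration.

step 1: expand (2,2) (f=7, h=5) → closed; open now [(1,0) g=1 f=9, (2,0) g=2 f=9, (2,3) g=3 f=7, (3,1) g=2 f=7]
step 2: expand (2,3) (f=7, h=4) → closed; open now [(1,0) g=1 f=9, (1,3) g=4 f=9, (2,0) g=2 f=9, (3,1) g=2 f=7, (3,3) g=4 f=7]
step 3: expand (3,3) (f=7, h=3) → closed; open now [(1,0) g=1 f=9, (1,3) g=4 f=9, (2,0) g=2 f=9, (3,1) g=2 f=7, (3,4) g=5 f=7, (4,3) g=5 f=7]

order=[(2,2) → (2,3) → (3,3)]; open=[(1,0) g=1 f=9, (1,3) g=4 f=9, (2,0) g=2 f=9, (3,1) g=2 f=7, (3,4) g=5 f=7, (4,3) g=5 f=7]; closed=[(1,1), (2,1), (2,2), (2,3), (3,3)]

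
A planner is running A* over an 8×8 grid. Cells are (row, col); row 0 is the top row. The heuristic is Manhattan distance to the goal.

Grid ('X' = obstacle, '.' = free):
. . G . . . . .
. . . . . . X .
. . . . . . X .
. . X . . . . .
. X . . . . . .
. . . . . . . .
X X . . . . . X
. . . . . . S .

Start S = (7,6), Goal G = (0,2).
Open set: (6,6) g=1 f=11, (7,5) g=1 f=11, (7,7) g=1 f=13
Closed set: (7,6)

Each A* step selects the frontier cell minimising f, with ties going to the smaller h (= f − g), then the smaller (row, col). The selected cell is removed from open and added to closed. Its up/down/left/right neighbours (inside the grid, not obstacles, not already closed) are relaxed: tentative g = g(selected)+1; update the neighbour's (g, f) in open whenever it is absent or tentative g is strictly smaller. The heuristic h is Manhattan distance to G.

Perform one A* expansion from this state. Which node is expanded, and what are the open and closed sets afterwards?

expanded=(6,6); open=[(5,6) g=2 f=11, (6,5) g=2 f=11, (7,5) g=1 f=11, (7,7) g=1 f=13]; closed=[(6,6), (7,6)]

step 1: expand (6,6) (f=11, h=10) → closed; open now [(5,6) g=2 f=11, (6,5) g=2 f=11, (7,5) g=1 f=11, (7,7) g=1 f=13]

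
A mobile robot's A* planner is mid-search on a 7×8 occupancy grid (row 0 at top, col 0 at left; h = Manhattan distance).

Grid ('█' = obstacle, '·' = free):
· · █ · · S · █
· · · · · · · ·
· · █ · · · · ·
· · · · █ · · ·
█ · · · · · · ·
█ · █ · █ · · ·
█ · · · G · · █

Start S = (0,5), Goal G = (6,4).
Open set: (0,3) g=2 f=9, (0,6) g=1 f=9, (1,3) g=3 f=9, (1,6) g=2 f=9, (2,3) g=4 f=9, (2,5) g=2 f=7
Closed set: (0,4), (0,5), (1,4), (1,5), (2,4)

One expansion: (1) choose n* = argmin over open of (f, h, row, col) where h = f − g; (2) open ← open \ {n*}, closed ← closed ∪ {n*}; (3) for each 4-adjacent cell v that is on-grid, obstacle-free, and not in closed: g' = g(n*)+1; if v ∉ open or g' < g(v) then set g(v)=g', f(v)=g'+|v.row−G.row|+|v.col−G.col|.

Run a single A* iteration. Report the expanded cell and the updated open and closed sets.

expanded=(2,5); open=[(0,3) g=2 f=9, (0,6) g=1 f=9, (1,3) g=3 f=9, (1,6) g=2 f=9, (2,3) g=4 f=9, (2,6) g=3 f=9, (3,5) g=3 f=7]; closed=[(0,4), (0,5), (1,4), (1,5), (2,4), (2,5)]

step 1: expand (2,5) (f=7, h=5) → closed; open now [(0,3) g=2 f=9, (0,6) g=1 f=9, (1,3) g=3 f=9, (1,6) g=2 f=9, (2,3) g=4 f=9, (2,6) g=3 f=9, (3,5) g=3 f=7]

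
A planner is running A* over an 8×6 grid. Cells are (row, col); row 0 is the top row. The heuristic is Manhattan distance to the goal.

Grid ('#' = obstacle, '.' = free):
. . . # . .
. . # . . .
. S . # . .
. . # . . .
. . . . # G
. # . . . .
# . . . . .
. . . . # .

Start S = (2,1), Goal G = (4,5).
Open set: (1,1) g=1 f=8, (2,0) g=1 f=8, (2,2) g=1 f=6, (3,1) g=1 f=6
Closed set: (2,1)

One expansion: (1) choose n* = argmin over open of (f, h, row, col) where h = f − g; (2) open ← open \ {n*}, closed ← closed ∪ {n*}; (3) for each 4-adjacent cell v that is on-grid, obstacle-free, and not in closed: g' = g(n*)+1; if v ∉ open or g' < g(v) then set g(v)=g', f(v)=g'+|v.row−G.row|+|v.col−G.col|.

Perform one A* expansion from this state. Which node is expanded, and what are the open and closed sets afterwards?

expanded=(2,2); open=[(1,1) g=1 f=8, (2,0) g=1 f=8, (3,1) g=1 f=6]; closed=[(2,1), (2,2)]

step 1: expand (2,2) (f=6, h=5) → closed; open now [(1,1) g=1 f=8, (2,0) g=1 f=8, (3,1) g=1 f=6]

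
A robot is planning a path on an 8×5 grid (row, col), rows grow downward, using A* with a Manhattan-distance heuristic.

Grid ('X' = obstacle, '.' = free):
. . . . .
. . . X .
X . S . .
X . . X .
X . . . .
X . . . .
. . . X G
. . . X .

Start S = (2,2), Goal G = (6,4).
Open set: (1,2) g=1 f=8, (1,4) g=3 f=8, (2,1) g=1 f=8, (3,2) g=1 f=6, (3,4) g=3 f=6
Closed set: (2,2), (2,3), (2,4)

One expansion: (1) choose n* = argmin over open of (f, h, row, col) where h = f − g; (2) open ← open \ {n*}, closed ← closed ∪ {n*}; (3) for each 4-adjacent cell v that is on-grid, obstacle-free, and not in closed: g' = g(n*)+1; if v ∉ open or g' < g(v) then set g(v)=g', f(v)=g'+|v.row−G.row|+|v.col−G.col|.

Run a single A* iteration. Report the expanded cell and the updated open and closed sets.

step 1: expand (3,4) (f=6, h=3) → closed; open now [(1,2) g=1 f=8, (1,4) g=3 f=8, (2,1) g=1 f=8, (3,2) g=1 f=6, (4,4) g=4 f=6]

expanded=(3,4); open=[(1,2) g=1 f=8, (1,4) g=3 f=8, (2,1) g=1 f=8, (3,2) g=1 f=6, (4,4) g=4 f=6]; closed=[(2,2), (2,3), (2,4), (3,4)]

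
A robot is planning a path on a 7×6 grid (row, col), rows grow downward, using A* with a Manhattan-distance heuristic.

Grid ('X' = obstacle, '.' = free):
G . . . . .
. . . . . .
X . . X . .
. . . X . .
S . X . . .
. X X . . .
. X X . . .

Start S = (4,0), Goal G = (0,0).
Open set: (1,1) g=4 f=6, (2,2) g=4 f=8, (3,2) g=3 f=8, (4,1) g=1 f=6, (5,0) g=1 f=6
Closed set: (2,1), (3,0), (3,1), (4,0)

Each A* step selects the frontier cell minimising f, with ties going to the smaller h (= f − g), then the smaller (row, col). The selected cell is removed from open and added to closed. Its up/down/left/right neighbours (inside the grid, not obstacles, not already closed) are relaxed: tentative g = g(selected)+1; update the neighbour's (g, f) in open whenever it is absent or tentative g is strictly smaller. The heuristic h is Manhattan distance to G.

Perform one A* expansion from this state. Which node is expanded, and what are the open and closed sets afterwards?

expanded=(1,1); open=[(0,1) g=5 f=6, (1,0) g=5 f=6, (1,2) g=5 f=8, (2,2) g=4 f=8, (3,2) g=3 f=8, (4,1) g=1 f=6, (5,0) g=1 f=6]; closed=[(1,1), (2,1), (3,0), (3,1), (4,0)]

step 1: expand (1,1) (f=6, h=2) → closed; open now [(0,1) g=5 f=6, (1,0) g=5 f=6, (1,2) g=5 f=8, (2,2) g=4 f=8, (3,2) g=3 f=8, (4,1) g=1 f=6, (5,0) g=1 f=6]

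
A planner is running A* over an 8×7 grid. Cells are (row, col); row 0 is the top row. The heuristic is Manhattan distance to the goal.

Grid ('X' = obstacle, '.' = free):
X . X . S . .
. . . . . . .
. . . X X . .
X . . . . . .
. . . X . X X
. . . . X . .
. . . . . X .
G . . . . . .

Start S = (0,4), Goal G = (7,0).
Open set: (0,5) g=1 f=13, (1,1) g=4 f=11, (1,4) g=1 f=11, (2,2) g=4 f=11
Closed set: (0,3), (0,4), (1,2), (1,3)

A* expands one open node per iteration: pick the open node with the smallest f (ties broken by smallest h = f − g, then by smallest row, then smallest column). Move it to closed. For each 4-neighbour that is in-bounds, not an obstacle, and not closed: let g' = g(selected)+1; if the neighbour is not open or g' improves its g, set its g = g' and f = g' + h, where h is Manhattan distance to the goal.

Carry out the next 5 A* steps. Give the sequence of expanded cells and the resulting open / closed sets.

step 1: expand (1,1) (f=11, h=7) → closed; open now [(0,1) g=5 f=13, (0,5) g=1 f=13, (1,0) g=5 f=11, (1,4) g=1 f=11, (2,1) g=5 f=11, (2,2) g=4 f=11]
step 2: expand (1,0) (f=11, h=6) → closed; open now [(0,1) g=5 f=13, (0,5) g=1 f=13, (1,4) g=1 f=11, (2,0) g=6 f=11, (2,1) g=5 f=11, (2,2) g=4 f=11]
step 3: expand (2,0) (f=11, h=5) → closed; open now [(0,1) g=5 f=13, (0,5) g=1 f=13, (1,4) g=1 f=11, (2,1) g=5 f=11, (2,2) g=4 f=11]
step 4: expand (2,1) (f=11, h=6) → closed; open now [(0,1) g=5 f=13, (0,5) g=1 f=13, (1,4) g=1 f=11, (2,2) g=4 f=11, (3,1) g=6 f=11]
step 5: expand (3,1) (f=11, h=5) → closed; open now [(0,1) g=5 f=13, (0,5) g=1 f=13, (1,4) g=1 f=11, (2,2) g=4 f=11, (3,2) g=7 f=13, (4,1) g=7 f=11]

order=[(1,1) → (1,0) → (2,0) → (2,1) → (3,1)]; open=[(0,1) g=5 f=13, (0,5) g=1 f=13, (1,4) g=1 f=11, (2,2) g=4 f=11, (3,2) g=7 f=13, (4,1) g=7 f=11]; closed=[(0,3), (0,4), (1,0), (1,1), (1,2), (1,3), (2,0), (2,1), (3,1)]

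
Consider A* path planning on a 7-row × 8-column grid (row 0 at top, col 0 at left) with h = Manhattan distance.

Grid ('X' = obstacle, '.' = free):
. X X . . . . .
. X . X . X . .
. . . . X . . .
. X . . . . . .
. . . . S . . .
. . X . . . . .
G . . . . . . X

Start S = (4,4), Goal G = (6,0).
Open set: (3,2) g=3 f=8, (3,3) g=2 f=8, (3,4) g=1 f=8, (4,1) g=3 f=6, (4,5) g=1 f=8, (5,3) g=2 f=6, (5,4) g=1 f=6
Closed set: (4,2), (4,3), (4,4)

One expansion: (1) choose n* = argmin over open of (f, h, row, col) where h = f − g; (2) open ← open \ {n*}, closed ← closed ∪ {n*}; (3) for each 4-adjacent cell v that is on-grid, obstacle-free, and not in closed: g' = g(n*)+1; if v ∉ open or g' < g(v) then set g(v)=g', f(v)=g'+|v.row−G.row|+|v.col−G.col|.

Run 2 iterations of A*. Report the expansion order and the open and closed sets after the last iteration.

step 1: expand (4,1) (f=6, h=3) → closed; open now [(3,2) g=3 f=8, (3,3) g=2 f=8, (3,4) g=1 f=8, (4,0) g=4 f=6, (4,5) g=1 f=8, (5,1) g=4 f=6, (5,3) g=2 f=6, (5,4) g=1 f=6]
step 2: expand (4,0) (f=6, h=2) → closed; open now [(3,0) g=5 f=8, (3,2) g=3 f=8, (3,3) g=2 f=8, (3,4) g=1 f=8, (4,5) g=1 f=8, (5,0) g=5 f=6, (5,1) g=4 f=6, (5,3) g=2 f=6, (5,4) g=1 f=6]

order=[(4,1) → (4,0)]; open=[(3,0) g=5 f=8, (3,2) g=3 f=8, (3,3) g=2 f=8, (3,4) g=1 f=8, (4,5) g=1 f=8, (5,0) g=5 f=6, (5,1) g=4 f=6, (5,3) g=2 f=6, (5,4) g=1 f=6]; closed=[(4,0), (4,1), (4,2), (4,3), (4,4)]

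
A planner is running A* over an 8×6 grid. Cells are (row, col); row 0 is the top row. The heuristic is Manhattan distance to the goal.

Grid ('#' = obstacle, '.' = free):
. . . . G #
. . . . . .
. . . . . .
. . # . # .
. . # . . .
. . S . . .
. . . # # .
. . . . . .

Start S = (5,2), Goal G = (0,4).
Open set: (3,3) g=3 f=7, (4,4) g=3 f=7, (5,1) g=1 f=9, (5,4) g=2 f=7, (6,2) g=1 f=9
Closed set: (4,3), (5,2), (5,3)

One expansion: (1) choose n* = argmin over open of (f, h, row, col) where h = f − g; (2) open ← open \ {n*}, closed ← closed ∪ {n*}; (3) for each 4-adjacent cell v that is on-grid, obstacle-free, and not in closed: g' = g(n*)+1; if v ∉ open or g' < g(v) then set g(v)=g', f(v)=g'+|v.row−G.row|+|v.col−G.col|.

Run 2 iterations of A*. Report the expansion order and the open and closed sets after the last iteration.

step 1: expand (3,3) (f=7, h=4) → closed; open now [(2,3) g=4 f=7, (4,4) g=3 f=7, (5,1) g=1 f=9, (5,4) g=2 f=7, (6,2) g=1 f=9]
step 2: expand (2,3) (f=7, h=3) → closed; open now [(1,3) g=5 f=7, (2,2) g=5 f=9, (2,4) g=5 f=7, (4,4) g=3 f=7, (5,1) g=1 f=9, (5,4) g=2 f=7, (6,2) g=1 f=9]

order=[(3,3) → (2,3)]; open=[(1,3) g=5 f=7, (2,2) g=5 f=9, (2,4) g=5 f=7, (4,4) g=3 f=7, (5,1) g=1 f=9, (5,4) g=2 f=7, (6,2) g=1 f=9]; closed=[(2,3), (3,3), (4,3), (5,2), (5,3)]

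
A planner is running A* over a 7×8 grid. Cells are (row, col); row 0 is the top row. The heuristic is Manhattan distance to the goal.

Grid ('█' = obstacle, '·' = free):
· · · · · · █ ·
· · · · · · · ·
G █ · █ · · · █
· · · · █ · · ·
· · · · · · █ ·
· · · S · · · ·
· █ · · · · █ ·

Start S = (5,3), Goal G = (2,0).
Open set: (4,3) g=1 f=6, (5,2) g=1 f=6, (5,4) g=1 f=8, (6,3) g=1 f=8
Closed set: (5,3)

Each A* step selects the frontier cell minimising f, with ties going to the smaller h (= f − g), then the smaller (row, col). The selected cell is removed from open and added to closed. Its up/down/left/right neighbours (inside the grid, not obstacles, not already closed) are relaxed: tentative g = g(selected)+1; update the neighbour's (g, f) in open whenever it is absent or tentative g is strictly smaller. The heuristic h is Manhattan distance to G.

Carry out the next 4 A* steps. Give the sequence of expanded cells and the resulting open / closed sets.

step 1: expand (4,3) (f=6, h=5) → closed; open now [(3,3) g=2 f=6, (4,2) g=2 f=6, (4,4) g=2 f=8, (5,2) g=1 f=6, (5,4) g=1 f=8, (6,3) g=1 f=8]
step 2: expand (3,3) (f=6, h=4) → closed; open now [(3,2) g=3 f=6, (4,2) g=2 f=6, (4,4) g=2 f=8, (5,2) g=1 f=6, (5,4) g=1 f=8, (6,3) g=1 f=8]
step 3: expand (3,2) (f=6, h=3) → closed; open now [(2,2) g=4 f=6, (3,1) g=4 f=6, (4,2) g=2 f=6, (4,4) g=2 f=8, (5,2) g=1 f=6, (5,4) g=1 f=8, (6,3) g=1 f=8]
step 4: expand (2,2) (f=6, h=2) → closed; open now [(1,2) g=5 f=8, (3,1) g=4 f=6, (4,2) g=2 f=6, (4,4) g=2 f=8, (5,2) g=1 f=6, (5,4) g=1 f=8, (6,3) g=1 f=8]

order=[(4,3) → (3,3) → (3,2) → (2,2)]; open=[(1,2) g=5 f=8, (3,1) g=4 f=6, (4,2) g=2 f=6, (4,4) g=2 f=8, (5,2) g=1 f=6, (5,4) g=1 f=8, (6,3) g=1 f=8]; closed=[(2,2), (3,2), (3,3), (4,3), (5,3)]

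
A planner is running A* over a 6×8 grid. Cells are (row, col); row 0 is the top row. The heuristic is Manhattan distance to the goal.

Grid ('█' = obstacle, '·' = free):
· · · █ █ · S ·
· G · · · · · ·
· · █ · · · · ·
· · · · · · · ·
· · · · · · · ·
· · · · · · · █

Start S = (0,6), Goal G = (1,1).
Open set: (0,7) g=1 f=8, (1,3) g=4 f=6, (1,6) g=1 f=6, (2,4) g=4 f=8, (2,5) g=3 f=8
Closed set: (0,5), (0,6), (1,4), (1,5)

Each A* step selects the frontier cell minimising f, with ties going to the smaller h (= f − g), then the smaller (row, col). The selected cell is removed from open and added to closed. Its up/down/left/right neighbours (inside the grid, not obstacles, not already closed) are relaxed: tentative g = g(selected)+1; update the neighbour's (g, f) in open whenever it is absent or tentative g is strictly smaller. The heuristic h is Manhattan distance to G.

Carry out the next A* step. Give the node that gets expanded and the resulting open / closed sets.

expanded=(1,3); open=[(0,7) g=1 f=8, (1,2) g=5 f=6, (1,6) g=1 f=6, (2,3) g=5 f=8, (2,4) g=4 f=8, (2,5) g=3 f=8]; closed=[(0,5), (0,6), (1,3), (1,4), (1,5)]

step 1: expand (1,3) (f=6, h=2) → closed; open now [(0,7) g=1 f=8, (1,2) g=5 f=6, (1,6) g=1 f=6, (2,3) g=5 f=8, (2,4) g=4 f=8, (2,5) g=3 f=8]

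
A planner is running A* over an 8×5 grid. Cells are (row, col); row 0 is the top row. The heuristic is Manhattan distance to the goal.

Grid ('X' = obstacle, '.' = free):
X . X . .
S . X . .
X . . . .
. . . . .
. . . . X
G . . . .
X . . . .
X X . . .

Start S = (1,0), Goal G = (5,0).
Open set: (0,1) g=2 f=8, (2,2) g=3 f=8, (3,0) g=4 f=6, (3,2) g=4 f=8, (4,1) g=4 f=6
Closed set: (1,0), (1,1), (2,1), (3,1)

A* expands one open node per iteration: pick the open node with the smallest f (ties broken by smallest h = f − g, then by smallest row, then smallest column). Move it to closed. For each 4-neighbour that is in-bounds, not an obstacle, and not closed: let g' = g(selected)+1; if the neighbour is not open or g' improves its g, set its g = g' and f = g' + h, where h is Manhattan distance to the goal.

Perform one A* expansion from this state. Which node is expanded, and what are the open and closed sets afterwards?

step 1: expand (3,0) (f=6, h=2) → closed; open now [(0,1) g=2 f=8, (2,2) g=3 f=8, (3,2) g=4 f=8, (4,0) g=5 f=6, (4,1) g=4 f=6]

expanded=(3,0); open=[(0,1) g=2 f=8, (2,2) g=3 f=8, (3,2) g=4 f=8, (4,0) g=5 f=6, (4,1) g=4 f=6]; closed=[(1,0), (1,1), (2,1), (3,0), (3,1)]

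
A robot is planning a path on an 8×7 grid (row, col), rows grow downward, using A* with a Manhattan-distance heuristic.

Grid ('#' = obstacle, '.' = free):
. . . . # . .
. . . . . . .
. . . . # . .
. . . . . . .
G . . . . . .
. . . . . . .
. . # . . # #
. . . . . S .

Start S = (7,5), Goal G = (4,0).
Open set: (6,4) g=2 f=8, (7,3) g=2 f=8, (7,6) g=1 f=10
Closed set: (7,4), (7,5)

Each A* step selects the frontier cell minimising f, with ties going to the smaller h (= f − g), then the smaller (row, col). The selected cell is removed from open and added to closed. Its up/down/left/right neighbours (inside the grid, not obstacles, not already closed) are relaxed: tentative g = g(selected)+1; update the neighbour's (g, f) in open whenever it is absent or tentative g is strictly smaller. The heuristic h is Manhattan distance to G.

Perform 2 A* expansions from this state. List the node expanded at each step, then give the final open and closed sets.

step 1: expand (6,4) (f=8, h=6) → closed; open now [(5,4) g=3 f=8, (6,3) g=3 f=8, (7,3) g=2 f=8, (7,6) g=1 f=10]
step 2: expand (5,4) (f=8, h=5) → closed; open now [(4,4) g=4 f=8, (5,3) g=4 f=8, (5,5) g=4 f=10, (6,3) g=3 f=8, (7,3) g=2 f=8, (7,6) g=1 f=10]

order=[(6,4) → (5,4)]; open=[(4,4) g=4 f=8, (5,3) g=4 f=8, (5,5) g=4 f=10, (6,3) g=3 f=8, (7,3) g=2 f=8, (7,6) g=1 f=10]; closed=[(5,4), (6,4), (7,4), (7,5)]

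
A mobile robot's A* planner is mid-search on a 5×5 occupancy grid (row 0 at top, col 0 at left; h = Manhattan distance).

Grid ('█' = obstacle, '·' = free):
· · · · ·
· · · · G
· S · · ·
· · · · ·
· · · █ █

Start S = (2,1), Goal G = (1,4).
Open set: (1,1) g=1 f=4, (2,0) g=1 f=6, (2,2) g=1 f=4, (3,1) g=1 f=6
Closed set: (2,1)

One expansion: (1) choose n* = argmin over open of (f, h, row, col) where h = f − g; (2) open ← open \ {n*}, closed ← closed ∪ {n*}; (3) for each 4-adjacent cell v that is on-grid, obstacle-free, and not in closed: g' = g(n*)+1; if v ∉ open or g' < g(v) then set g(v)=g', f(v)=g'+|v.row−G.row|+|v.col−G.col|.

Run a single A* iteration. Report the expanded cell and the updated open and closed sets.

step 1: expand (1,1) (f=4, h=3) → closed; open now [(0,1) g=2 f=6, (1,0) g=2 f=6, (1,2) g=2 f=4, (2,0) g=1 f=6, (2,2) g=1 f=4, (3,1) g=1 f=6]

expanded=(1,1); open=[(0,1) g=2 f=6, (1,0) g=2 f=6, (1,2) g=2 f=4, (2,0) g=1 f=6, (2,2) g=1 f=4, (3,1) g=1 f=6]; closed=[(1,1), (2,1)]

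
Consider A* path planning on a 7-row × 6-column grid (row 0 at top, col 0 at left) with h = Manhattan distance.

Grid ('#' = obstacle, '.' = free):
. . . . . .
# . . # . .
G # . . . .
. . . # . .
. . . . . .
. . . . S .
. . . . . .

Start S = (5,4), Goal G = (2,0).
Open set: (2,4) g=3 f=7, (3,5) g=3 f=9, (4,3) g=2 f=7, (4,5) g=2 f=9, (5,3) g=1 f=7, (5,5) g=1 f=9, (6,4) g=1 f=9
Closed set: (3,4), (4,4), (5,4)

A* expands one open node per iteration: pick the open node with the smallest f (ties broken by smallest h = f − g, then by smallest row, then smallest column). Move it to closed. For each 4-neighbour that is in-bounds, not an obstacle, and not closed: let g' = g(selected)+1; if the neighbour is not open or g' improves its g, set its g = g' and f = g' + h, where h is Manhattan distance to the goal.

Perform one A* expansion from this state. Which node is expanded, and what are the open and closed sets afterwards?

step 1: expand (2,4) (f=7, h=4) → closed; open now [(1,4) g=4 f=9, (2,3) g=4 f=7, (2,5) g=4 f=9, (3,5) g=3 f=9, (4,3) g=2 f=7, (4,5) g=2 f=9, (5,3) g=1 f=7, (5,5) g=1 f=9, (6,4) g=1 f=9]

expanded=(2,4); open=[(1,4) g=4 f=9, (2,3) g=4 f=7, (2,5) g=4 f=9, (3,5) g=3 f=9, (4,3) g=2 f=7, (4,5) g=2 f=9, (5,3) g=1 f=7, (5,5) g=1 f=9, (6,4) g=1 f=9]; closed=[(2,4), (3,4), (4,4), (5,4)]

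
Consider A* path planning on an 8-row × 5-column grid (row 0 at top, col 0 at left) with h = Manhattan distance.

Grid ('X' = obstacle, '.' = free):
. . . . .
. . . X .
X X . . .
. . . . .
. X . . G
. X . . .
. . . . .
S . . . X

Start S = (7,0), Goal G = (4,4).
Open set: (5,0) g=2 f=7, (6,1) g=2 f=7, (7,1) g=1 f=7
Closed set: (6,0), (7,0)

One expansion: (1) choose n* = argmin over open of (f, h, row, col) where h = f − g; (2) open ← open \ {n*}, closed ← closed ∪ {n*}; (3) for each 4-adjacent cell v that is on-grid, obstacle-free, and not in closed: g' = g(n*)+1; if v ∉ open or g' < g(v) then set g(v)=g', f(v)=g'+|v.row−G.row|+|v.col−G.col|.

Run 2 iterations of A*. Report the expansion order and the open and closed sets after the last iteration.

step 1: expand (5,0) (f=7, h=5) → closed; open now [(4,0) g=3 f=7, (6,1) g=2 f=7, (7,1) g=1 f=7]
step 2: expand (4,0) (f=7, h=4) → closed; open now [(3,0) g=4 f=9, (6,1) g=2 f=7, (7,1) g=1 f=7]

order=[(5,0) → (4,0)]; open=[(3,0) g=4 f=9, (6,1) g=2 f=7, (7,1) g=1 f=7]; closed=[(4,0), (5,0), (6,0), (7,0)]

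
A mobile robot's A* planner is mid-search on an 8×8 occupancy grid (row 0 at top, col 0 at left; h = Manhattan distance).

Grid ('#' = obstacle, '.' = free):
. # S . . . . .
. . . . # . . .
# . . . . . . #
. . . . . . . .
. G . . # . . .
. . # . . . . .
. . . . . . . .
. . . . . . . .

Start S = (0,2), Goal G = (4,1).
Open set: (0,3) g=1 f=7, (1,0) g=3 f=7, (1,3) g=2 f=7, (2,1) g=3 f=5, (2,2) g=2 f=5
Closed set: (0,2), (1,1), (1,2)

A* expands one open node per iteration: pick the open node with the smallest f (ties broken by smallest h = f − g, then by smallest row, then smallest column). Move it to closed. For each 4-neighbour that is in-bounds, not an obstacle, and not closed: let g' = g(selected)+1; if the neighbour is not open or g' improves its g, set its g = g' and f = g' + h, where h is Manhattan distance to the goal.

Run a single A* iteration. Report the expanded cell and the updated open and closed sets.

step 1: expand (2,1) (f=5, h=2) → closed; open now [(0,3) g=1 f=7, (1,0) g=3 f=7, (1,3) g=2 f=7, (2,2) g=2 f=5, (3,1) g=4 f=5]

expanded=(2,1); open=[(0,3) g=1 f=7, (1,0) g=3 f=7, (1,3) g=2 f=7, (2,2) g=2 f=5, (3,1) g=4 f=5]; closed=[(0,2), (1,1), (1,2), (2,1)]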